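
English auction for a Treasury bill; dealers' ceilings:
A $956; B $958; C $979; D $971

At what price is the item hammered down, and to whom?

C wins at $971

Limits ranked: 979 (C) > 971 (D) > 958 (B) > 956 (A)
Bidding ends when D exits at $971; C takes it.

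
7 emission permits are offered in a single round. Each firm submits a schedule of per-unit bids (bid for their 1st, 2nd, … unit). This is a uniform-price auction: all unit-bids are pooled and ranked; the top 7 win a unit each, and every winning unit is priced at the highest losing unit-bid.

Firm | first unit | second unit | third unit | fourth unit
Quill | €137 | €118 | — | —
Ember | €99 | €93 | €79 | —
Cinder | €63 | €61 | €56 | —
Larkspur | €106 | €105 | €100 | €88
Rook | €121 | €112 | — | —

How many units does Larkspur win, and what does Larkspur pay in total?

Larkspur: 3 units, pays €297

Merging the schedules and taking the best 7: 137 (Quill-1), 121 (Rook-1), 118 (Quill-2), 112 (Rook-2), 106 (Larkspur-1), 105 (Larkspur-2), 100 (Larkspur-3)
Highest rejected unit-bid = €99.
Larkspur wins 3 unit(s) at €99 each.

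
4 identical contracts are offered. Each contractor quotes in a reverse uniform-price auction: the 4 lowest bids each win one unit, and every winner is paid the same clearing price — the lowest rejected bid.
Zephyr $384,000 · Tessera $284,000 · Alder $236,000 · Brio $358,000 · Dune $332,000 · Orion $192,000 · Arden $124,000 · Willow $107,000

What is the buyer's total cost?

Ordering the bids: 107,000 (Willow), 124,000 (Arden), 192,000 (Orion), 236,000 (Alder), 284,000 (Tessera), 332,000 (Dune), …
Winners (4 units): Willow, Arden, Orion, Alder.
Lowest unsuccessful bid: $284,000 → clearing price.
Total cost = 4 × $284,000 = $1,136,000.

Total cost: $1,136,000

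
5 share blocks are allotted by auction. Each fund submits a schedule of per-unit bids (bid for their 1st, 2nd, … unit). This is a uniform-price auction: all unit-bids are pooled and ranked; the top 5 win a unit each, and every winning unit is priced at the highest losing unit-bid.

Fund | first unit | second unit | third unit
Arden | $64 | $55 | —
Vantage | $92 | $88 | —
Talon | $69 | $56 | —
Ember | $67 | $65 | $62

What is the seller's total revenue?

Total revenue: $320

Pooled unit-bids ranked (top 5): 92 (Vantage-1), 88 (Vantage-2), 69 (Talon-1), 67 (Ember-1), 65 (Ember-2)
The (k+1)-th unit-bid is $64.
Allocation: Ember 2, Talon 1, Vantage 2. Every unit priced at $64.
Revenue = 5 × 64 = $320.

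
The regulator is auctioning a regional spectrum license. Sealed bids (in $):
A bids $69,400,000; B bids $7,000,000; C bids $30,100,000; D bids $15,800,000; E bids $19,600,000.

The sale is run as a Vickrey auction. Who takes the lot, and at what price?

Bids in order: 69,400,000 (A) > 30,100,000 (C) > 19,600,000 (E) > 15,800,000 (D) > 7,000,000 (B)
Second-price: A pays C's bid of $30,100,000.

A pays $30,100,000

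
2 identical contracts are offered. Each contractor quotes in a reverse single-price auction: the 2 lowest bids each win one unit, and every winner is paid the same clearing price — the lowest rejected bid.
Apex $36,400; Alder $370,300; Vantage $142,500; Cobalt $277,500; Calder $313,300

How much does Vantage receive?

Vantage is paid $277,500

Ordering the bids: 36,400 (Apex), 142,500 (Vantage), 277,500 (Cobalt), 313,300 (Calder), …
The 2 lowest are Apex, Vantage.
Clearing price = lowest rejected bid = $277,500.
Vantage wins → is paid $277,500.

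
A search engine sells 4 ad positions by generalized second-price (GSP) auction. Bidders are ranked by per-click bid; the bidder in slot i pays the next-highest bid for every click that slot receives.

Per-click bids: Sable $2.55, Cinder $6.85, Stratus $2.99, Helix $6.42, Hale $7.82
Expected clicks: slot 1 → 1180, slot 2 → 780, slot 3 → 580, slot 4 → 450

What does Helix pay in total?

Helix pays $1734.20

Per-click bids in order: $7.82 (Hale) > $6.85 (Cinder) > $6.42 (Helix) > $2.99 (Stratus) > $2.55 (Sable)
Helix holds slot 3 → pays next bid $2.99 × 580 clicks = $1734.20.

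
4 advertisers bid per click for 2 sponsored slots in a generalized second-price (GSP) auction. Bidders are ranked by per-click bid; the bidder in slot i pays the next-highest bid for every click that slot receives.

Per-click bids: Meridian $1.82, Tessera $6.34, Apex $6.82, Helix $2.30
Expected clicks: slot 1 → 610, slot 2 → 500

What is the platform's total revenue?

Per-click bids in order: $6.82 (Apex) > $6.34 (Tessera) > $2.30 (Helix) > …
Slot 1: Apex pays $6.34 × 610 = $3867.40
Slot 2: Tessera pays $2.30 × 500 = $1150.00
Total = $5017.40

Total revenue: $5017.40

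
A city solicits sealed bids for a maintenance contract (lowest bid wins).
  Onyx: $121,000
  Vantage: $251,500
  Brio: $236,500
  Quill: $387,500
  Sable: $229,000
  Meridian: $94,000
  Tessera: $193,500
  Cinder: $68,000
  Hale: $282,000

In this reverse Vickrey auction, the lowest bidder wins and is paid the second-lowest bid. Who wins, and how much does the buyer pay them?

Cinder is paid $94,000

Reverse Vickrey auction: the lowest bidder wins and is paid the second-lowest bid.
Sorting bids: 68,000 (Cinder) < 94,000 (Meridian) < 121,000 (Onyx) < 193,500 (Tessera) < 229,000 (Sable) < 236,500 (Brio) < …
Cinder is lowest; is paid the second-lowest bid, $94,000.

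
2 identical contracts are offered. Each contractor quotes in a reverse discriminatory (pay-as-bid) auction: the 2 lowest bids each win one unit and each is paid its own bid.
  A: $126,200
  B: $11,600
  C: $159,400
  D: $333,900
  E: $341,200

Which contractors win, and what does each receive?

Bids ranked low→high: 11,600 (B), 126,200 (A), 159,400 (C), 333,900 (D), …
Winners (2 units): B, A.
Each winner is paid its own bid: B $11,600, A $126,200.

B $11,600, A $126,200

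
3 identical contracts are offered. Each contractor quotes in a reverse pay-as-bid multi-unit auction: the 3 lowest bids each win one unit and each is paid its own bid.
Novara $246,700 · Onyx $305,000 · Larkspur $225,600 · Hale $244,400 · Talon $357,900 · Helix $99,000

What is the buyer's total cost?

Sorting: 99,000 (Helix), 225,600 (Larkspur), 244,400 (Hale), 246,700 (Novara), 305,000 (Onyx), …
Winners (3 units): Helix, Larkspur, Hale.
Total cost = 99,000 + 225,600 + 244,400 = $569,000.

Total cost: $569,000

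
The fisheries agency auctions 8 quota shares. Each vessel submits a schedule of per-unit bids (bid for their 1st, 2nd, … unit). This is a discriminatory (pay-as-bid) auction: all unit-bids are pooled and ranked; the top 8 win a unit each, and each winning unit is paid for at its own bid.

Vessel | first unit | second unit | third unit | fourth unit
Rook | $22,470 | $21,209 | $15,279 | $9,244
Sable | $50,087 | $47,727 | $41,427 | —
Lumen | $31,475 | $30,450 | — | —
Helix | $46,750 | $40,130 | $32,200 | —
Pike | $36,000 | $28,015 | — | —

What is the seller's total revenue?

Total revenue: $325,796

Pooled unit-bids ranked (top 8): 50,087 (Sable-1), 47,727 (Sable-2), 46,750 (Helix-1), 41,427 (Sable-3), 40,130 (Helix-2), 36,000 (Pike-1), 32,200 (Helix-3), 31,475 (Lumen-1)
Next rejected bid: $30,450 (not a price — pay-as-bid).
Each winning unit pays its own bid.
Revenue = 50,087 + 47,727 + 46,750 + 41,427 + 40,130 + 36,000 + 32,200 + 31,475 = $325,796.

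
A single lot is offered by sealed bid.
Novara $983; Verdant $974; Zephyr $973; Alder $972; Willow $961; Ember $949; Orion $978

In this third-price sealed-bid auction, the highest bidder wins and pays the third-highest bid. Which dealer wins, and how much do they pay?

Novara pays $974

Sorting bids: 983 (Novara) > 978 (Orion) > 974 (Verdant) > 973 (Zephyr) > 972 (Alder) > 961 (Willow) > …
Novara is highest; pays the third-highest bid, $974.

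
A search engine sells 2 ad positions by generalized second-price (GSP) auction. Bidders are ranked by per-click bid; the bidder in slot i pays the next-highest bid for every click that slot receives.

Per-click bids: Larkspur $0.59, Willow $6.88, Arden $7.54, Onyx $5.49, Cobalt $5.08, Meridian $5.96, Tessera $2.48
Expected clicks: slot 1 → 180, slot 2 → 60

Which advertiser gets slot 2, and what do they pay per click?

Ranked by bid: $7.54 (Arden) > $6.88 (Willow) > $5.96 (Meridian) > …
Slot 2 goes to the second-ranked bidder, Willow, who pays the next bid down: $5.96/click.

Willow; $5.96 per click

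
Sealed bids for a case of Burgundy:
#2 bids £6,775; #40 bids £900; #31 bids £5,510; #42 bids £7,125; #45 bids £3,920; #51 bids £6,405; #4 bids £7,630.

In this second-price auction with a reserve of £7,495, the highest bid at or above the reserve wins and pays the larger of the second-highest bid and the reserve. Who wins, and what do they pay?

Bids ranked: 7,630 (#4) > 7,125 (#42) > 6,775 (#2) > 6,405 (#51) > 5,510 (#31) > 3,920 (#45) > …
#4 has the top bid at or above the reserve (£7,630).
Second-highest bid £7,125 is below the reserve £7,495, so the reserve binds → payment £7,495.

#4 pays £7,495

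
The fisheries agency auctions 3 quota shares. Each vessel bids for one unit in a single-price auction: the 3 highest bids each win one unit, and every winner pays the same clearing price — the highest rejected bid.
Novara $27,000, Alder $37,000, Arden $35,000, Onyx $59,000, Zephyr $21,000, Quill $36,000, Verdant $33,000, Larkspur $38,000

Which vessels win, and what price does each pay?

Sorting: 59,000 (Onyx), 38,000 (Larkspur), 37,000 (Alder), 36,000 (Quill), 35,000 (Arden), …
Top 3: Onyx, Larkspur, Alder.
Highest unsuccessful bid: $36,000 → clearing price.

Onyx, Larkspur, Alder; each pays $36,000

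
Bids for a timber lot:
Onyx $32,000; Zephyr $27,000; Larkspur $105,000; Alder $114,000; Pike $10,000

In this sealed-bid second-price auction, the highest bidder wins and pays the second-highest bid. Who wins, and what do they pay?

Alder pays $105,000

Bids ranked: 114,000 (Alder) > 105,000 (Larkspur) > 32,000 (Onyx) > 27,000 (Zephyr) > 10,000 (Pike)
Alder is highest; pays the second-highest bid, $105,000.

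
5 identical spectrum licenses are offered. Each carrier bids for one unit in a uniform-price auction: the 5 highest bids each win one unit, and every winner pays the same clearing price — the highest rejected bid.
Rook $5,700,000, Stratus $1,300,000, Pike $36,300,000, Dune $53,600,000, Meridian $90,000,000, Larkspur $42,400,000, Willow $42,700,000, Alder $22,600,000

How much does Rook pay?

Sorting: 90,000,000 (Meridian), 53,600,000 (Dune), 42,700,000 (Willow), 42,400,000 (Larkspur), 36,300,000 (Pike), 22,600,000 (Alder), 5,700,000 (Rook), …
Winners (5 units): Meridian, Dune, Willow, Larkspur, Pike.
Clearing price = highest rejected bid = $22,600,000.
Rook does not win → pays $0.

Rook pays $0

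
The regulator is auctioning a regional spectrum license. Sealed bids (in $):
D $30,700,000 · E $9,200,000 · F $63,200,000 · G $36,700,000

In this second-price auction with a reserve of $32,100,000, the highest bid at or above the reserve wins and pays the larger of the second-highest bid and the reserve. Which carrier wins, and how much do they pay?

Second-price auction with a reserve of $32,100,000: the highest bid at or above the reserve wins and pays the larger of the second-highest bid and the reserve.
Bids in order: 63,200,000 (F) > 36,700,000 (G) > 30,700,000 (D) > 9,200,000 (E)
F has the top bid at or above the reserve ($63,200,000).
Second-highest bid $36,700,000 exceeds the reserve $32,100,000 → payment $36,700,000.

F pays $36,700,000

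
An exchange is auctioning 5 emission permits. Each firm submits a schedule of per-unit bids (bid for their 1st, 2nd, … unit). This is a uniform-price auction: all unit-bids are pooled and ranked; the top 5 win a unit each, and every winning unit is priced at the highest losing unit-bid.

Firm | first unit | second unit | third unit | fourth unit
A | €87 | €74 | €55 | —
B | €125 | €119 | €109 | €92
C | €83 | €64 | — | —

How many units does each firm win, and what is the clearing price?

Merging the schedules and taking the best 5: 125 (B-1), 119 (B-2), 109 (B-3), 92 (B-4), 87 (A-1)
Highest rejected unit-bid = €83.
Allocation: A 1, B 4.

A 1, B 4; clearing price €83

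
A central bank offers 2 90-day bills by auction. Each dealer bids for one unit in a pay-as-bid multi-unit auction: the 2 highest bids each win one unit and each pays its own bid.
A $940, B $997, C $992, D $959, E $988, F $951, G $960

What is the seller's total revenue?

Total revenue: $1,989

Sorting: 997 (B), 992 (C), 988 (E), 960 (G), …
Winners (2 units): B, C.
Total revenue = 997 + 992 = $1,989.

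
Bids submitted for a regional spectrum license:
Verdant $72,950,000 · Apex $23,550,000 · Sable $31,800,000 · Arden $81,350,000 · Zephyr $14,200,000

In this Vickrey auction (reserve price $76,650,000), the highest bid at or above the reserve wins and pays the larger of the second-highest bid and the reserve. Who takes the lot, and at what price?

Bids ranked: 81,350,000 (Arden) > 72,950,000 (Verdant) > 31,800,000 (Sable) > 23,550,000 (Apex) > 14,200,000 (Zephyr)
Highest eligible bid: Arden at $81,350,000.
Second-highest bid $72,950,000 is below the reserve $76,650,000, so the reserve binds → payment $76,650,000.

Arden pays $76,650,000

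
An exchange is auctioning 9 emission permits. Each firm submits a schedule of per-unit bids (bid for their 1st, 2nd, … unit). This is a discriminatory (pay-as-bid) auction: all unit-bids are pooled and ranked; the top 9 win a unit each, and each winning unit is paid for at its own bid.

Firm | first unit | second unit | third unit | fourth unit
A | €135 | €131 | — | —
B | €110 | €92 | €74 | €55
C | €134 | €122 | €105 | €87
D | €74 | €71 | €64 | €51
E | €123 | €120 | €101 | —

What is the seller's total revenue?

All unit-bids, highest first — top 9: 135 (A-1), 134 (C-1), 131 (A-2), 123 (E-1), 122 (C-2), 120 (E-2), 110 (B-1), 105 (C-3), 101 (E-3)
Next rejected bid: €92 (not a price — pay-as-bid).
Each winning unit pays its own bid.
Revenue = 135 + 134 + 131 + 123 + 122 + 120 + 110 + 105 + 101 = €1,081.

Total revenue: €1,081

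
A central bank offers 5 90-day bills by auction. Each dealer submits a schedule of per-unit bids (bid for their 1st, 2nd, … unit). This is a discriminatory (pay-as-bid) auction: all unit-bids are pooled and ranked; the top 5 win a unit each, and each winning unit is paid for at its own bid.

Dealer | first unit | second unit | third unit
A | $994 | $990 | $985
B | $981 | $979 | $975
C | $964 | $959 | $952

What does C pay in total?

Merging the schedules and taking the best 5: 994 (A-1), 990 (A-2), 985 (A-3), 981 (B-1), 979 (B-2)
Next rejected bid: $975 (not a price — pay-as-bid).
C wins no units.

C pays $0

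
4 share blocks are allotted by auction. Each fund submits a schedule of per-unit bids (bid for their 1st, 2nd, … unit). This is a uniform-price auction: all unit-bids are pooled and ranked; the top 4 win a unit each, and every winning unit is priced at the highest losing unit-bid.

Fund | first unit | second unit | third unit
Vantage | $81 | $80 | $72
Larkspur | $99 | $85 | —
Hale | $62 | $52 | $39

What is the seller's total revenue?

Pooled unit-bids ranked (top 4): 99 (Larkspur-1), 85 (Larkspur-2), 81 (Vantage-1), 80 (Vantage-2)
The (k+1)-th unit-bid is $72.
Allocation: Larkspur 2, Vantage 2. Every unit priced at $72.
Revenue = 4 × 72 = $288.

Total revenue: $288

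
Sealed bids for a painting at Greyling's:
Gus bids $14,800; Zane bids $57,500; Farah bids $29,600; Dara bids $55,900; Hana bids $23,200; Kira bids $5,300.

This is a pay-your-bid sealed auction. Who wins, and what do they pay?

Sorting bids: 57,500 (Zane) > 55,900 (Dara) > 29,600 (Farah) > 23,200 (Hana) > 14,800 (Gus) > 5,300 (Kira)
Zane has the highest bid and pays exactly that: $57,500.

Zane pays $57,500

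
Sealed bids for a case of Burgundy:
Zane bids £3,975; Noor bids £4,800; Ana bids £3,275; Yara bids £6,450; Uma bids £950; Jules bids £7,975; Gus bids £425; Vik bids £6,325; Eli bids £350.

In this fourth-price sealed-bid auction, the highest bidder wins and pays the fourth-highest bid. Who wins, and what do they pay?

Sorting bids: 7,975 (Jules) > 6,450 (Yara) > 6,325 (Vik) > 4,800 (Noor) > 3,975 (Zane) > 3,275 (Ana) > …
Jules wins; payment is bid #4 in the ranking = £4,800.

Jules pays £4,800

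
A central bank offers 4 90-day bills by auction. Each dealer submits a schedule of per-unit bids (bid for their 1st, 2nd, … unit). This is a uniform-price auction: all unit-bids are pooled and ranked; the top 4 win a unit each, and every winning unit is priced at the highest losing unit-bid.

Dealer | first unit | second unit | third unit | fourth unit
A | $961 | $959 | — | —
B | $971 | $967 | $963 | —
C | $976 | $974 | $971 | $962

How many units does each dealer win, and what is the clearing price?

Pooled unit-bids ranked (top 4): 976 (C-1), 974 (C-2), 971 (B-1), 971 (C-3)
The (k+1)-th unit-bid is $967.
Allocation: B 1, C 3.

B 1, C 3; clearing price $967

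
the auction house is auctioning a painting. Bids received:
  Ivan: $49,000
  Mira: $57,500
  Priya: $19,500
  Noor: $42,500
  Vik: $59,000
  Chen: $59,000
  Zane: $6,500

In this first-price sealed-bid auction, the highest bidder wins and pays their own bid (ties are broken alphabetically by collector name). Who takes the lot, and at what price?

Bids ranked: 59,000 (Chen) > 59,000 (Vik) > 57,500 (Mira) > 49,000 (Ivan) > 42,500 (Noor) > 19,500 (Priya) > …
Tie at $59,000 → Chen wins by tie-break.
Chen is highest → pays own bid, $59,000.

Chen pays $59,000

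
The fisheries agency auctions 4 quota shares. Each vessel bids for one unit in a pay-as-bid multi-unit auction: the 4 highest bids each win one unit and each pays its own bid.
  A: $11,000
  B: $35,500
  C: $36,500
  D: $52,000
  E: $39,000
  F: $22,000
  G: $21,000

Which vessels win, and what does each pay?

Sorting: 52,000 (D), 39,000 (E), 36,500 (C), 35,500 (B), 22,000 (F), 21,000 (G), …
Winners (4 units): D, E, C, B.
Each winner pays its own bid: D $52,000, E $39,000, C $36,500, B $35,500.

D $52,000, E $39,000, C $36,500, B $35,500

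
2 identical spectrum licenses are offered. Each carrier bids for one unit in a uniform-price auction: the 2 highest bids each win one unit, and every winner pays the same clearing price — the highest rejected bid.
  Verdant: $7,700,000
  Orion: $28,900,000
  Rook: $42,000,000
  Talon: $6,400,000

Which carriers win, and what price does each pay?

Sorting: 42,000,000 (Rook), 28,900,000 (Orion), 7,700,000 (Verdant), 6,400,000 (Talon)
Winners (2 units): Rook, Orion.
Clearing price = highest rejected bid = $7,700,000.

Rook, Orion; each pays $7,700,000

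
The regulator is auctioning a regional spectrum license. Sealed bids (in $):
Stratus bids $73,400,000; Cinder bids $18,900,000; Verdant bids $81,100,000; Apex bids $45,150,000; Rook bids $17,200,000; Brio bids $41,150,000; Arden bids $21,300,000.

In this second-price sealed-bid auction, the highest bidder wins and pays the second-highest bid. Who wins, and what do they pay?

Verdant pays $73,400,000

Rule: the highest bidder wins and pays the second-highest bid.
Sorting bids: 81,100,000 (Verdant) > 73,400,000 (Stratus) > 45,150,000 (Apex) > 41,150,000 (Brio) > 21,300,000 (Arden) > 18,900,000 (Cinder) > …
Second-price: Verdant pays Stratus's bid of $73,400,000.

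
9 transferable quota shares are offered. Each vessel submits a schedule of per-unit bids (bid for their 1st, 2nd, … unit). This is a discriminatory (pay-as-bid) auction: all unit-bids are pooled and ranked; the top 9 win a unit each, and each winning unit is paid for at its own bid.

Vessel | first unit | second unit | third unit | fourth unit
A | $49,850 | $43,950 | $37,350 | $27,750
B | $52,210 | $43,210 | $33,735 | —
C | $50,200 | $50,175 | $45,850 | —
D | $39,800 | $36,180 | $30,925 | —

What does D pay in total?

D pays $39,800

Merging the schedules and taking the best 9: 52,210 (B-1), 50,200 (C-1), 50,175 (C-2), 49,850 (A-1), 45,850 (C-3), 43,950 (A-2), 43,210 (B-2), 39,800 (D-1), 37,350 (A-3)
Next rejected bid: $36,180 (not a price — pay-as-bid).
D's winning unit-bids: 39,800 = $39,800.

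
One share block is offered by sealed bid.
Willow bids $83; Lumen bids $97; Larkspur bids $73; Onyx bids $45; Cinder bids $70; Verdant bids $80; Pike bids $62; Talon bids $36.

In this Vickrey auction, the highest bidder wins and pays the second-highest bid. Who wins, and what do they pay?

Bids ranked: 97 (Lumen) > 83 (Willow) > 80 (Verdant) > 73 (Larkspur) > 70 (Cinder) > 62 (Pike) > …
Lumen wins with the highest bid; price is set by the runner-up at $83.

Lumen pays $83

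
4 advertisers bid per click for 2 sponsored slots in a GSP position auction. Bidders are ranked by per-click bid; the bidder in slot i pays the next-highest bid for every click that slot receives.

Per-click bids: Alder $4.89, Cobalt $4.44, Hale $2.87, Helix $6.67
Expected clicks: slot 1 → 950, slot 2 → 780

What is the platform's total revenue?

Per-click bids in order: $6.67 (Helix) > $4.89 (Alder) > $4.44 (Cobalt) > …
Slot 1: Helix pays $4.89 × 950 = $4645.50
Slot 2: Alder pays $4.44 × 780 = $3463.20
Total = $8108.70

Total revenue: $8108.70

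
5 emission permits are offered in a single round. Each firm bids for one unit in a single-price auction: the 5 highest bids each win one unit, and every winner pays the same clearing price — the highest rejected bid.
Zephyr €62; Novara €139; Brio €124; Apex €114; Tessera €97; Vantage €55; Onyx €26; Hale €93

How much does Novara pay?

Novara pays €62

Ordering the bids: 139 (Novara), 124 (Brio), 114 (Apex), 97 (Tessera), 93 (Hale), 62 (Zephyr), 55 (Vantage), …
Winners (5 units): Novara, Brio, Apex, Tessera, Hale.
First losing bid is Zephyr's €62, which sets the uniform price.
Novara wins → pays €62.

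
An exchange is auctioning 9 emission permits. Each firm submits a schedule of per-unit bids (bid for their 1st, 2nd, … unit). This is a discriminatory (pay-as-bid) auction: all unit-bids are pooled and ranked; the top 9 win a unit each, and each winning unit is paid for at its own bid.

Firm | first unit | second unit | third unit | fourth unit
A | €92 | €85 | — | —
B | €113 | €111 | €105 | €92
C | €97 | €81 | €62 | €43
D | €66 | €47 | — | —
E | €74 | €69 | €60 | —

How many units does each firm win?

Merging the schedules and taking the best 9: 113 (B-1), 111 (B-2), 105 (B-3), 97 (C-1), 92 (A-1), 92 (B-4), 85 (A-2), 81 (C-2), 74 (E-1)
Next rejected bid: €69 (not a price — pay-as-bid).
Allocation: A 2, B 4, C 2, E 1.

A 2, B 4, C 2, E 1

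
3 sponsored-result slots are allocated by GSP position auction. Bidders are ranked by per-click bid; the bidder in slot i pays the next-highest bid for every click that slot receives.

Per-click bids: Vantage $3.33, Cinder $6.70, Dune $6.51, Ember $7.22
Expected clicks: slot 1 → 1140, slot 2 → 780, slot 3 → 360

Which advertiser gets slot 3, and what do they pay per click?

Sorting advertisers: $7.22 (Ember) > $6.70 (Cinder) > $6.51 (Dune) > $3.33 (Vantage)
Slot 3 goes to the third-ranked bidder, Dune, who pays the next bid down: $3.33/click.

Dune; $3.33 per click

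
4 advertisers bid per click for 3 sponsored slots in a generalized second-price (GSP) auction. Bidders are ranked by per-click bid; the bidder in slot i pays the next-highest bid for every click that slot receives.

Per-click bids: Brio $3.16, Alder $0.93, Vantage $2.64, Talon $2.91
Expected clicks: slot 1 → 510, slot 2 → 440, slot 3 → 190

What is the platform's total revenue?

Total revenue: $2822.40

Sorting advertisers: $3.16 (Brio) > $2.91 (Talon) > $2.64 (Vantage) > $0.93 (Alder)
Slot 1: Brio pays $2.91 × 510 = $1484.10
Slot 2: Talon pays $2.64 × 440 = $1161.60
Slot 3: Vantage pays $0.93 × 190 = $176.70
Total = $2822.40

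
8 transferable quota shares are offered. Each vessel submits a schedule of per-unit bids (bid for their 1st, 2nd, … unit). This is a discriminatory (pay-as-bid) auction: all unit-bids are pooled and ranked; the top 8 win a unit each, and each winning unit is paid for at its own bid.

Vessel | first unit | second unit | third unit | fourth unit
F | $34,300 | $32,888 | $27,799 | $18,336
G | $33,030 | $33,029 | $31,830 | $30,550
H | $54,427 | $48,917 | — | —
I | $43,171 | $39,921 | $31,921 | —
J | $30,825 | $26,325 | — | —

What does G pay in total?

G pays $66,059

All unit-bids, highest first — top 8: 54,427 (H-1), 48,917 (H-2), 43,171 (I-1), 39,921 (I-2), 34,300 (F-1), 33,030 (G-1), 33,029 (G-2), 32,888 (F-2)
Next rejected bid: $31,921 (not a price — pay-as-bid).
G's winning unit-bids: 33,030 + 33,029 = $66,059.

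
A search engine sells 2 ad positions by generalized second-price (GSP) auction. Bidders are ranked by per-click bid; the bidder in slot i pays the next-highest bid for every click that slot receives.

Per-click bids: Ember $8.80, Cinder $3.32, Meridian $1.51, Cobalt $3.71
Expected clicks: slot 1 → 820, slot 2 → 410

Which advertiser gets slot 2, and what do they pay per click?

Sorting advertisers: $8.80 (Ember) > $3.71 (Cobalt) > $3.32 (Cinder) > …
Slot 2 goes to the second-ranked bidder, Cobalt, who pays the next bid down: $3.32/click.

Cobalt; $3.32 per click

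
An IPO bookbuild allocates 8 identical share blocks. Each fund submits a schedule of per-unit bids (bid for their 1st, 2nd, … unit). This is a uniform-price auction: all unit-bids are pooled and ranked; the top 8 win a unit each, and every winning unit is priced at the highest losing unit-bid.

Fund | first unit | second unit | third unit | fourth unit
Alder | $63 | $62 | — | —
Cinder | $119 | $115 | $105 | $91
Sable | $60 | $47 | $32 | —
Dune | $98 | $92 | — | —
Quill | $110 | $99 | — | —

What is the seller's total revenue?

Total revenue: $504

Merging the schedules and taking the best 8: 119 (Cinder-1), 115 (Cinder-2), 110 (Quill-1), 105 (Cinder-3), 99 (Quill-2), 98 (Dune-1), 92 (Dune-2), 91 (Cinder-4)
First bid not allocated: $63.
Allocation: Cinder 4, Dune 2, Quill 2. Every unit priced at $63.
Revenue = 8 × 63 = $504.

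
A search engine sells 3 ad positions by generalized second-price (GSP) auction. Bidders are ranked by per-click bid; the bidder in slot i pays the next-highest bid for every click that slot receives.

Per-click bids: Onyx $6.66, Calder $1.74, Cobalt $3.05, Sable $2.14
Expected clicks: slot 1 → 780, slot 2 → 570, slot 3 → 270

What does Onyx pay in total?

Sorting advertisers: $6.66 (Onyx) > $3.05 (Cobalt) > $2.14 (Sable) > $1.74 (Calder)
Onyx holds slot 1 → pays next bid $3.05 × 780 clicks = $2379.00.

Onyx pays $2379.00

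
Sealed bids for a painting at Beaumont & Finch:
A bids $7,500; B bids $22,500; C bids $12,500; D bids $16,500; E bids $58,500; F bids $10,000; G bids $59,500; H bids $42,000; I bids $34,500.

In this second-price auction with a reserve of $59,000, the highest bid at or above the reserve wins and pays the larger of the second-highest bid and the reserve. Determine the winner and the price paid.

Bids in order: 59,500 (G) > 58,500 (E) > 42,000 (H) > 34,500 (I) > 22,500 (B) > 16,500 (D) > …
Highest eligible bid: G at $59,500.
max(second-highest $58,500, reserve $59,000) = $59,000.

G pays $59,000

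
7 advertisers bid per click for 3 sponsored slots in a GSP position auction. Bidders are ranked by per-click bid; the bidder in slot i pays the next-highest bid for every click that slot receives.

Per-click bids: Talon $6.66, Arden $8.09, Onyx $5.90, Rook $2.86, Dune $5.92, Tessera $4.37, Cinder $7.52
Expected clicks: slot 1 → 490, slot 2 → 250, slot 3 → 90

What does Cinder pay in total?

Per-click bids in order: $8.09 (Arden) > $7.52 (Cinder) > $6.66 (Talon) > $5.92 (Dune) > …
Cinder holds slot 2 → pays next bid $6.66 × 250 clicks = $1665.00.

Cinder pays $1665.00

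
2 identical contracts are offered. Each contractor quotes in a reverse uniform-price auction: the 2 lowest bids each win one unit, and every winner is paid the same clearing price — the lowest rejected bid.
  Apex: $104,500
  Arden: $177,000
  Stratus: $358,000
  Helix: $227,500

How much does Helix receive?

Sorting: 104,500 (Apex), 177,000 (Arden), 227,500 (Helix), 358,000 (Stratus)
The 2 lowest are Apex, Arden.
First losing bid is Helix's $227,500, which sets the uniform price.
Helix does not win → is paid $0.

Helix is paid $0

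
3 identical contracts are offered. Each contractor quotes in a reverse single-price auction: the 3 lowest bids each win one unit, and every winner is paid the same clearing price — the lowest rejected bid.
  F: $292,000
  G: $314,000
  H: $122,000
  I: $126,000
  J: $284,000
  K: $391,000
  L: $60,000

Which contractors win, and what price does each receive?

L, H, I; each is paid $284,000

Ordering the bids: 60,000 (L), 122,000 (H), 126,000 (I), 284,000 (J), 292,000 (F), …
Winners (3 units): L, H, I.
First losing bid is J's $284,000, which sets the uniform price.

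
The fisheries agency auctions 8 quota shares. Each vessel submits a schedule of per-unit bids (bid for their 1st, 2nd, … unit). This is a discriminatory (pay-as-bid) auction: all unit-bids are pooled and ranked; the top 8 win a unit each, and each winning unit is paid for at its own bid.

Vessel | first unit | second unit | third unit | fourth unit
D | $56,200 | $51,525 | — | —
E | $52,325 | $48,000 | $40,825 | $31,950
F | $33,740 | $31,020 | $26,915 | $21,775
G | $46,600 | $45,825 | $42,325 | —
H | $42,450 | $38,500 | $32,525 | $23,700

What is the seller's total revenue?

Total revenue: $385,250

All unit-bids, highest first — top 8: 56,200 (D-1), 52,325 (E-1), 51,525 (D-2), 48,000 (E-2), 46,600 (G-1), 45,825 (G-2), 42,450 (H-1), 42,325 (G-3)
Next rejected bid: $40,825 (not a price — pay-as-bid).
Each winning unit pays its own bid.
Revenue = 56,200 + 52,325 + 51,525 + 48,000 + 46,600 + 45,825 + 42,450 + 42,325 = $385,250.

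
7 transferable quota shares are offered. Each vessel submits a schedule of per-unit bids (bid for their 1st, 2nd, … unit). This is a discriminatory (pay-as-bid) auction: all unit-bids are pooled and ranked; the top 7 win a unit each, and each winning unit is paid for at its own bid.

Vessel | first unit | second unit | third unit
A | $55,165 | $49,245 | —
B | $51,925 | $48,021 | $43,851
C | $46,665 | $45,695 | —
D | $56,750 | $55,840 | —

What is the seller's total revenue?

Total revenue: $363,611

Pooled unit-bids ranked (top 7): 56,750 (D-1), 55,840 (D-2), 55,165 (A-1), 51,925 (B-1), 49,245 (A-2), 48,021 (B-2), 46,665 (C-1)
Next rejected bid: $45,695 (not a price — pay-as-bid).
Each winning unit pays its own bid.
Revenue = 56,750 + 55,840 + 55,165 + 51,925 + 49,245 + 48,021 + 46,665 = $363,611.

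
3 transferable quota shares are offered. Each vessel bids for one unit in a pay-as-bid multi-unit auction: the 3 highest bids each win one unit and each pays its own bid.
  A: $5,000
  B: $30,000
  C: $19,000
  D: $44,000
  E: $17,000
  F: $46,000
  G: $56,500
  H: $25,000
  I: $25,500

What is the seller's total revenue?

Ordering the bids: 56,500 (G), 46,000 (F), 44,000 (D), 30,000 (B), 25,500 (I), …
Winners (3 units): G, F, D.
Total revenue = 56,500 + 46,000 + 44,000 = $146,500.

Total revenue: $146,500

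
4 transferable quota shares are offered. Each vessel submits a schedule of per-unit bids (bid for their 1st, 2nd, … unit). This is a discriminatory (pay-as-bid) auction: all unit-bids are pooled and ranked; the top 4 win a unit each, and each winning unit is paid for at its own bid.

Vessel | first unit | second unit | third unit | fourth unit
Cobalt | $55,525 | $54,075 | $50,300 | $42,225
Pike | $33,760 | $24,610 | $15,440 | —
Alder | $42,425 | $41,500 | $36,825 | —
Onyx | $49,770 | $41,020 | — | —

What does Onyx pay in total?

Onyx pays $49,770

All unit-bids, highest first — top 4: 55,525 (Cobalt-1), 54,075 (Cobalt-2), 50,300 (Cobalt-3), 49,770 (Onyx-1)
Next rejected bid: $42,425 (not a price — pay-as-bid).
Onyx's winning unit-bids: 49,770 = $49,770.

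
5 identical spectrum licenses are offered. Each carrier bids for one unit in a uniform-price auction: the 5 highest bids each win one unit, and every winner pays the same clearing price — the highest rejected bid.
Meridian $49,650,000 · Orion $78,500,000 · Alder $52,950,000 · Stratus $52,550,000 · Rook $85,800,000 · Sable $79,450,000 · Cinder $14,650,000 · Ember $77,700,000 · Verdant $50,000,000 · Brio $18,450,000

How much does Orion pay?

Orion pays $52,550,000

Sorting: 85,800,000 (Rook), 79,450,000 (Sable), 78,500,000 (Orion), 77,700,000 (Ember), 52,950,000 (Alder), 52,550,000 (Stratus), 50,000,000 (Verdant), …
Winners (5 units): Rook, Sable, Orion, Ember, Alder.
Highest unsuccessful bid: $52,550,000 → clearing price.
Orion wins → pays $52,550,000.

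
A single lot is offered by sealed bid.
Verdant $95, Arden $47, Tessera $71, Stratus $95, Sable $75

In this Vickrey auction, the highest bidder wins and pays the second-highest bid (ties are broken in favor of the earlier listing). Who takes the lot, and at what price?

Verdant pays $95

Vickrey auction: the highest bidder wins and pays the second-highest bid.
Bids ranked: 95 (Verdant) > 95 (Stratus) > 75 (Sable) > 71 (Tessera) > 47 (Arden)
Verdant and Stratus tie at $95; tie-break gives it to Verdant.
Verdant is highest; pays the second-highest bid, $95.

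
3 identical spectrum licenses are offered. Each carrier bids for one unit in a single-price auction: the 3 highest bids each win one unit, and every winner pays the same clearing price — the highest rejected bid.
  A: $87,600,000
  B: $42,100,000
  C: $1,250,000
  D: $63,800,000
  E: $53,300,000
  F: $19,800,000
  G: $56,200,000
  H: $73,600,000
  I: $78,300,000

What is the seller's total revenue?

Bids ranked high→low: 87,600,000 (A), 78,300,000 (I), 73,600,000 (H), 63,800,000 (D), 56,200,000 (G), …
Top 3: A, I, H.
Highest unsuccessful bid: $63,800,000 → clearing price.
Total revenue = 3 × $63,800,000 = $191,400,000.

Total revenue: $191,400,000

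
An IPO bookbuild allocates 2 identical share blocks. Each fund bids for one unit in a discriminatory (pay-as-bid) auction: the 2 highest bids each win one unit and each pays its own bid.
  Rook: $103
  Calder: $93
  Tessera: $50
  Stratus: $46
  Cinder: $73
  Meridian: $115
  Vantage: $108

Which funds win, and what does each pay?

Sorting: 115 (Meridian), 108 (Vantage), 103 (Rook), 93 (Calder), …
Winners (2 units): Meridian, Vantage.
Each winner pays its own bid: Meridian $115, Vantage $108.

Meridian $115, Vantage $108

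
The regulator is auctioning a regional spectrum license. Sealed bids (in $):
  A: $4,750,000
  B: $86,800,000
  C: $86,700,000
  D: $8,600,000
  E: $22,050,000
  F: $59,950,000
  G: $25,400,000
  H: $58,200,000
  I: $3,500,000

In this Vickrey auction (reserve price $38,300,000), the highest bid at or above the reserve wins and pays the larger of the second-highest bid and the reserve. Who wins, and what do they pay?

Vickrey auction (reserve price $38,300,000): the highest bid at or above the reserve wins and pays the larger of the second-highest bid and the reserve.
Bids in order: 86,800,000 (B) > 86,700,000 (C) > 59,950,000 (F) > 58,200,000 (H) > 25,400,000 (G) > 22,050,000 (E) > …
B has the top bid at or above the reserve ($86,800,000).
max(second-highest $86,700,000, reserve $38,300,000) = $86,700,000; the reserve does not bind.

B pays $86,700,000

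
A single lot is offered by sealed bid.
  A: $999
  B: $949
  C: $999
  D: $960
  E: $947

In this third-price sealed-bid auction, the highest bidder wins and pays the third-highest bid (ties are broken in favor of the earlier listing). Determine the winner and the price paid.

A pays $960

Bids in order: 999 (A) > 999 (C) > 960 (D) > 949 (B) > 947 (E)
Tie at $999 → A wins by tie-break.
A wins; payment is bid #3 in the ranking = $960.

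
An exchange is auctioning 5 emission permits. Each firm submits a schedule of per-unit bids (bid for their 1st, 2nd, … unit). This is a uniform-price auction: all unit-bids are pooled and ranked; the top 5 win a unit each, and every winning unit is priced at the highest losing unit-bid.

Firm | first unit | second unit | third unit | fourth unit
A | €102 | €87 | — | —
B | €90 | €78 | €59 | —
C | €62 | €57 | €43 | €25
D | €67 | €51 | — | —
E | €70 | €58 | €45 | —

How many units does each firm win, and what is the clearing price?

Pooled unit-bids ranked (top 5): 102 (A-1), 90 (B-1), 87 (A-2), 78 (B-2), 70 (E-1)
Highest rejected unit-bid = €67.
Allocation: A 2, B 2, E 1.

A 2, B 2, E 1; clearing price €67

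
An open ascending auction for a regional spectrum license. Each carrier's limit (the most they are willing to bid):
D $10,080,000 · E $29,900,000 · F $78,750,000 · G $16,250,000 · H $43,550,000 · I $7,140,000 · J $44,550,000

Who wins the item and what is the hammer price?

F wins at $44,550,000

Ascending (English) auction: the price rises until one bidder remains; the winner pays the price at which the last rival dropped out.
Limits in order: 78,750,000 (F) > 44,550,000 (J) > 43,550,000 (H) > 29,900,000 (E) > 16,250,000 (G) > 10,080,000 (D) > …
Once the price passes $44,550,000, only F is left; the hammer falls at J's limit of $44,550,000.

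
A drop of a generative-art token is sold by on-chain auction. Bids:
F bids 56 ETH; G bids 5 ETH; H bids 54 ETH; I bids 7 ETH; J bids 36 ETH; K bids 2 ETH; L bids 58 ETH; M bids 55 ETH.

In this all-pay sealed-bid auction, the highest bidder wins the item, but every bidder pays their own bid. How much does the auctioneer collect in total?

Total revenue: 273 ETH

Bids in order: 58 (L) > 56 (F) > 55 (M) > 54 (H) > 36 (J) > 7 (I) > …
L wins with the top bid; all bids are sunk regardless.
Every bidder forfeits their bid regardless of winning.
Revenue = 56 + 5 + 54 + 7 + 36 + 2 + 58 + 55 = 273 ETH.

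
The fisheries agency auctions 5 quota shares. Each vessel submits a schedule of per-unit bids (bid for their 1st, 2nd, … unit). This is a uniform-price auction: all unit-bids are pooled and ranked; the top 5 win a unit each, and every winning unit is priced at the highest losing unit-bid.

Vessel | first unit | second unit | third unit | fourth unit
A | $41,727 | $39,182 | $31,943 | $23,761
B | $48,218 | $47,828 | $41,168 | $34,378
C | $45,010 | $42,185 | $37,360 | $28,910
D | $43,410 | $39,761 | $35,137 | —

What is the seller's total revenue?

Merging the schedules and taking the best 5: 48,218 (B-1), 47,828 (B-2), 45,010 (C-1), 43,410 (D-1), 42,185 (C-2)
The (k+1)-th unit-bid is $41,727.
Allocation: B 2, C 2, D 1. Every unit priced at $41,727.
Revenue = 5 × 41,727 = $208,635.

Total revenue: $208,635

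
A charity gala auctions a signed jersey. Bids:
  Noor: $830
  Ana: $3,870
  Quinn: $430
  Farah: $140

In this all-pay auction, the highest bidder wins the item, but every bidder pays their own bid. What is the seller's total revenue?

Total revenue: $5,270

Rule: the highest bidder wins the item, but every bidder pays their own bid.
Sorting bids: 3,870 (Ana) > 830 (Noor) > 430 (Quinn) > 140 (Farah)
Ana wins with the top bid; all bids are sunk regardless.
Every bidder forfeits their bid regardless of winning.
Revenue = 830 + 3,870 + 430 + 140 = $5,270.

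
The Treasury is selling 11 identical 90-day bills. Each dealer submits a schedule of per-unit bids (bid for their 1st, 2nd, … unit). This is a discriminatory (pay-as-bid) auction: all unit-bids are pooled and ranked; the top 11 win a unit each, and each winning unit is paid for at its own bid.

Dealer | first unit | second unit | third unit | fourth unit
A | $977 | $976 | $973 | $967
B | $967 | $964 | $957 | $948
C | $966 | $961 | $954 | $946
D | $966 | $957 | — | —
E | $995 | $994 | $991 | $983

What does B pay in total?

All unit-bids, highest first — top 11: 995 (E-1), 994 (E-2), 991 (E-3), 983 (E-4), 977 (A-1), 976 (A-2), 973 (A-3), 967 (A-4), 967 (B-1), 966 (C-1), 966 (D-1)
Next rejected bid: $964 (not a price — pay-as-bid).
B's winning unit-bids: 967 = $967.

B pays $967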